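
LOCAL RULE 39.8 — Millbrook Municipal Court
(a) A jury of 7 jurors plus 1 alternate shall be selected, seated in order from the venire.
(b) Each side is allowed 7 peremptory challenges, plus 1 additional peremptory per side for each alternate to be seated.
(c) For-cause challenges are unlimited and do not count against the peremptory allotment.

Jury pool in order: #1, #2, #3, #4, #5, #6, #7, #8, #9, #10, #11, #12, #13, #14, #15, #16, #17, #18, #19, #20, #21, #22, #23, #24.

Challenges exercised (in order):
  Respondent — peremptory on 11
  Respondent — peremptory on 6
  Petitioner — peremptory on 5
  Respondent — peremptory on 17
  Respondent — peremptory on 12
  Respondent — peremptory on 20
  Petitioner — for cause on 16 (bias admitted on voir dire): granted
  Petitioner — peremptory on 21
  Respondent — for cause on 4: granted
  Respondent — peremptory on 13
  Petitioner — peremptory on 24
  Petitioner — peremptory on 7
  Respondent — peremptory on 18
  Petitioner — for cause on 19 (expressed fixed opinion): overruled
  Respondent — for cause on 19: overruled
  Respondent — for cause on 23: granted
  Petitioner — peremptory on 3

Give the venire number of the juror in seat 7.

15

Removed: #3, #4, #5, #6, #7, #11, #12, #13, #16, #17, #18, #20, #21, #23, #24. (#19 stays — for-cause denied.)
Seating in order: seats 1–7 → #1, #2, #8, #9, #10, #14, #15; alternates → #19.
So seat 7 is #15.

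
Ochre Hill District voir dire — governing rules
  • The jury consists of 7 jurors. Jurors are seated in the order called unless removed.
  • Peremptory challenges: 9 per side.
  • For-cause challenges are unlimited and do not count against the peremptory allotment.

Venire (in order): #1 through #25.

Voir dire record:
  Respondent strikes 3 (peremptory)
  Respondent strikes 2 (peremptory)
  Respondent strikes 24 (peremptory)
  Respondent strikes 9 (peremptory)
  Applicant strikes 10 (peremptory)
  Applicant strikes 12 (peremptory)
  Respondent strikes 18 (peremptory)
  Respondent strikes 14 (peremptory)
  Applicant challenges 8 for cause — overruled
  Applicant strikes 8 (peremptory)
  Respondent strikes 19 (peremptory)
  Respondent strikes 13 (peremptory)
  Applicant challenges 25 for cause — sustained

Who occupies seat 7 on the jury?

15

Removed: #2, #3, #8, #9, #10, #12, #13, #14, #18, #19, #24, #25.
Filling seats in venire order through position 7: #1, #4, #5, #6, #7, #11, #15.
So seat 7 is #15.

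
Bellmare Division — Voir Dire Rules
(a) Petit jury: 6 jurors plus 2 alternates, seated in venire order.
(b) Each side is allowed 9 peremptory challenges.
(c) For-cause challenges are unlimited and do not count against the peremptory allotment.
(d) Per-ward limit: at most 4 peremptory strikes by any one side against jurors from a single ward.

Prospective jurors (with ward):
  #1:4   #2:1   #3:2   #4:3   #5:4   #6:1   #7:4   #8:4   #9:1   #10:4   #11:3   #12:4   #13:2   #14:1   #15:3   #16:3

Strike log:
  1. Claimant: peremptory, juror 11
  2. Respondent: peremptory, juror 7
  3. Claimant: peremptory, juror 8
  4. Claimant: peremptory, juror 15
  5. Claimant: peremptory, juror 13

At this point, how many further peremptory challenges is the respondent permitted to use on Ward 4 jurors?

3

Respondent peremptories so far: #7 — 1 of 9 used, 8 left overall.
Against Ward 4: #7 — 1 used; per-ward cap 4 leaves 3.
Binding limit: min(8, 3) = 3.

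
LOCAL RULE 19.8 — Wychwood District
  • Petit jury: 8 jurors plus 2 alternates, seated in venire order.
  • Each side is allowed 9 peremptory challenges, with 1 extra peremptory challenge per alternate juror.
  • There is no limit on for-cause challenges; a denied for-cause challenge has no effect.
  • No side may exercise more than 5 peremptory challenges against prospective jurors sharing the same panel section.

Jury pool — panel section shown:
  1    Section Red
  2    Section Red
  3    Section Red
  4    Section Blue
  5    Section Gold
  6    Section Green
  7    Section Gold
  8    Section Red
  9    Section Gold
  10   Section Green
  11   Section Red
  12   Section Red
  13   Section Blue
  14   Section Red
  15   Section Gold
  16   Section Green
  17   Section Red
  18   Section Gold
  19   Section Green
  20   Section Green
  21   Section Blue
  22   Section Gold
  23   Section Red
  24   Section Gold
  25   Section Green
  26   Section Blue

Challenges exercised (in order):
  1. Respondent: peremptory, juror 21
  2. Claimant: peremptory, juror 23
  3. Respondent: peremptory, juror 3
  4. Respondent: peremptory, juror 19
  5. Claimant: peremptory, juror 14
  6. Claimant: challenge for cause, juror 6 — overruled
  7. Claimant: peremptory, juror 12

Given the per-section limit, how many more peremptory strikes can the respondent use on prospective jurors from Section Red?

4

Respondent peremptories so far: #21, #3, #19 — 3 of 11 used, 8 left overall.
Against Section Red: #3 — 1 used; per-section cap 5 leaves 4.
Binding limit: min(8, 4) = 4.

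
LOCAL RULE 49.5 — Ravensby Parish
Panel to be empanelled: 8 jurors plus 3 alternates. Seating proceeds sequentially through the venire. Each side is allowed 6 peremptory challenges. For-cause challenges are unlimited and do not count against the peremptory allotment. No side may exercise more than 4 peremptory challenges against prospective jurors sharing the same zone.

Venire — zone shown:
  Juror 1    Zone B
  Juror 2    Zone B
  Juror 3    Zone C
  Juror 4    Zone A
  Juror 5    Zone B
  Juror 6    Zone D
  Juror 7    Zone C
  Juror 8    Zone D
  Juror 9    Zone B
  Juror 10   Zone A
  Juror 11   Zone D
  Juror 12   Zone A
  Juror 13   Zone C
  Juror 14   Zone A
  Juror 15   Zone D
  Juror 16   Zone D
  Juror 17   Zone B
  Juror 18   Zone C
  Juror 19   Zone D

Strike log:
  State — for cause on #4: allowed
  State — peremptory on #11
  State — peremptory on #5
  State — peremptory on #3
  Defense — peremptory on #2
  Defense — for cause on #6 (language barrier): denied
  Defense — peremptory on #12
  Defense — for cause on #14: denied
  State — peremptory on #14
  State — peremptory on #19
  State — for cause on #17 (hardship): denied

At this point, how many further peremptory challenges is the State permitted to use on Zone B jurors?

1

State peremptories so far: #11, #5, #3, #14, #19 — 5 of 6 used, 1 left overall.
Against Zone B: #5 — 1 used; per-zone cap 4 leaves 3.
Binding limit: min(1, 3) = 1.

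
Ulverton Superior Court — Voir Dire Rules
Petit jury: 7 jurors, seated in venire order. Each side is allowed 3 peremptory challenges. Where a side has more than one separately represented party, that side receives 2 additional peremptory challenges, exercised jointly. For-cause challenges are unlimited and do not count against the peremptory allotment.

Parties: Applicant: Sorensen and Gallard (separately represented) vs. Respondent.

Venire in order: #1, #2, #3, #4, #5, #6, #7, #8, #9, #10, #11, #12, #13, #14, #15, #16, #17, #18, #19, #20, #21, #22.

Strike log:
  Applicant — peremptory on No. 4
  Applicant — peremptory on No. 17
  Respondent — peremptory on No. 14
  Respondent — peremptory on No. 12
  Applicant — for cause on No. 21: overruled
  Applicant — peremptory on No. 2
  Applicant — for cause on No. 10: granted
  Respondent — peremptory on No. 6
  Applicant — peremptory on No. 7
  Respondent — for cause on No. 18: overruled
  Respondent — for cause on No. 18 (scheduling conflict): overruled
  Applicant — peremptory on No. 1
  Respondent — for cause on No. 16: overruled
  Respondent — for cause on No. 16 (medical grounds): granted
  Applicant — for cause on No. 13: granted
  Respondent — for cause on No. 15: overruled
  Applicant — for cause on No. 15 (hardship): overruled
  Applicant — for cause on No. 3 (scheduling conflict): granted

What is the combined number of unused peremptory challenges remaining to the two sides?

Applicant allotment: 3 base + 2 multi-party = 5. Respondent allotment: 3.
Applicant peremptories used: #4, #17, #2, #7, #1 — 5 (for-cause on #21, #10, #13, #15, #3 don't count).
Respondent peremptories used: #14, #12, #6 — 3 (for-cause on #18, #18, #16, #16, #15 don't count).
Remaining: (5 − 5) + (3 − 3) = 0.

0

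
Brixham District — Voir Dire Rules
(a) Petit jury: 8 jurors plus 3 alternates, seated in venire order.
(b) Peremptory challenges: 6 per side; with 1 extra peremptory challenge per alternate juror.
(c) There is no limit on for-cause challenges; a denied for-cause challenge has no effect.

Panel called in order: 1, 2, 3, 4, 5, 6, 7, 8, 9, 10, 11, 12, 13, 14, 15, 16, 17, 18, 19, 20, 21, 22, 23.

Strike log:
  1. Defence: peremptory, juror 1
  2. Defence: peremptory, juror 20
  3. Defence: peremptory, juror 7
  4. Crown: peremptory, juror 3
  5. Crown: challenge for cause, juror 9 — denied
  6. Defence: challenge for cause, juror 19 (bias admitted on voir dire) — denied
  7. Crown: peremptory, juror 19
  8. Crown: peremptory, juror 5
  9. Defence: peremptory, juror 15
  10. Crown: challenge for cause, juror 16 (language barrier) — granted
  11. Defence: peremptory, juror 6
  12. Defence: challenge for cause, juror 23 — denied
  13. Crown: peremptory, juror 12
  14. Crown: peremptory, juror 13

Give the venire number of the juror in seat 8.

Removed: #1, #3, #5, #6, #7, #12, #13, #15, #16, #19, #20. (#9, #23 stay — for-cause denied.)
Seating in order: seats 1–8 → #2, #4, #8, #9, #10, #11, #14, #17; alternates → #18, #21, #22.
So seat 8 is #17.

17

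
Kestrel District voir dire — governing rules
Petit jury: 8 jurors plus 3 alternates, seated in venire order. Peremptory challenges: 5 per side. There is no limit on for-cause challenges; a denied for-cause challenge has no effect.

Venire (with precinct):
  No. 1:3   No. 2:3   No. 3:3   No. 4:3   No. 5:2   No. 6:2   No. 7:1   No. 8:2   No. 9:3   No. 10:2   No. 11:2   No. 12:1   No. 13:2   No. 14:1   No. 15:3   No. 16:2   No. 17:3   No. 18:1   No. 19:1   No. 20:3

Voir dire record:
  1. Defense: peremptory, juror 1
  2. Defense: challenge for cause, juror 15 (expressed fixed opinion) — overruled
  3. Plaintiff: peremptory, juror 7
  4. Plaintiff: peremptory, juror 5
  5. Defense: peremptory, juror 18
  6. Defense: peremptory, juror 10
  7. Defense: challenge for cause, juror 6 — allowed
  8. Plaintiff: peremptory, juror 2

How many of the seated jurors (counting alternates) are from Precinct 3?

5

Removed: #1, #2, #5, #6, #7, #10, #18.
Seated (11 incl. alternates): #3, #4, #8, #9, #11, #12, #13, #14, #15, #16, #17.
Of those, in Precinct 3: #3, #4, #9, #15, #17 → 5.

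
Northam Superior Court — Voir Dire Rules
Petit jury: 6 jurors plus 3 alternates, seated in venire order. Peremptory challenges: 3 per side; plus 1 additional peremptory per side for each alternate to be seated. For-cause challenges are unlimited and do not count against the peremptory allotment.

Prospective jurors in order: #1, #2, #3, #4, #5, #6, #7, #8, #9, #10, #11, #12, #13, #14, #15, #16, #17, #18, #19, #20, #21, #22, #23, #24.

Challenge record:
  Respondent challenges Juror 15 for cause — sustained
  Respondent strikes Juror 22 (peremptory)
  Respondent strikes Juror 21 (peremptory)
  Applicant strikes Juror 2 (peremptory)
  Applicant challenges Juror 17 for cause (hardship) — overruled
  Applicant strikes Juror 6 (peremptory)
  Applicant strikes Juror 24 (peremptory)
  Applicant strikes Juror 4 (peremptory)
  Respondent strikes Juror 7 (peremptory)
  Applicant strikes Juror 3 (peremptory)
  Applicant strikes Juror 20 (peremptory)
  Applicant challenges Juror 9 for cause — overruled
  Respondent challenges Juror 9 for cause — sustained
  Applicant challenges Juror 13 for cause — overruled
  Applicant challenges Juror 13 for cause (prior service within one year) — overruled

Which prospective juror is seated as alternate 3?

16

Removed: #2, #3, #4, #6, #7, #9, #15, #20, #21, #22, #24. (#13, #17 stay — for-cause denied.)
Filling seats in venire order through position 9: #1, #5, #8, #10, #11, #12, #13, #14, #16.
So alternate 3 is #16.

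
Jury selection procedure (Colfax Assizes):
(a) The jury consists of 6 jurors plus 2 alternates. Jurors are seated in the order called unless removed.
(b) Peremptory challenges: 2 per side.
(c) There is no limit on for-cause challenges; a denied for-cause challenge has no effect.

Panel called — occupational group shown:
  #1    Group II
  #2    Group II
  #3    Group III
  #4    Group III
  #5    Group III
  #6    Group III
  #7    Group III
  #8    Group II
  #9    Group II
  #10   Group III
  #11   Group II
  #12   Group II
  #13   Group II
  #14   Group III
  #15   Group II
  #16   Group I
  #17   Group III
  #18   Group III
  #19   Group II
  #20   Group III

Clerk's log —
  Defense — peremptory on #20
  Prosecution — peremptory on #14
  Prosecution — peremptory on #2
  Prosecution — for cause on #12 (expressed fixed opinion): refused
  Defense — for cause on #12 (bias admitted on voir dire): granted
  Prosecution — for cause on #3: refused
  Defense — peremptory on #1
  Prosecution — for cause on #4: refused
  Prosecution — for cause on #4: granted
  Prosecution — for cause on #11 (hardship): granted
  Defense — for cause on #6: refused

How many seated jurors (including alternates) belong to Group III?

5

Removed: #1, #2, #4, #11, #12, #14, #20.
Seated (8 incl. alternates): #3, #5, #6, #7, #8, #9, #10, #13.
Of those, in Group III: #3, #5, #6, #7, #10 → 5.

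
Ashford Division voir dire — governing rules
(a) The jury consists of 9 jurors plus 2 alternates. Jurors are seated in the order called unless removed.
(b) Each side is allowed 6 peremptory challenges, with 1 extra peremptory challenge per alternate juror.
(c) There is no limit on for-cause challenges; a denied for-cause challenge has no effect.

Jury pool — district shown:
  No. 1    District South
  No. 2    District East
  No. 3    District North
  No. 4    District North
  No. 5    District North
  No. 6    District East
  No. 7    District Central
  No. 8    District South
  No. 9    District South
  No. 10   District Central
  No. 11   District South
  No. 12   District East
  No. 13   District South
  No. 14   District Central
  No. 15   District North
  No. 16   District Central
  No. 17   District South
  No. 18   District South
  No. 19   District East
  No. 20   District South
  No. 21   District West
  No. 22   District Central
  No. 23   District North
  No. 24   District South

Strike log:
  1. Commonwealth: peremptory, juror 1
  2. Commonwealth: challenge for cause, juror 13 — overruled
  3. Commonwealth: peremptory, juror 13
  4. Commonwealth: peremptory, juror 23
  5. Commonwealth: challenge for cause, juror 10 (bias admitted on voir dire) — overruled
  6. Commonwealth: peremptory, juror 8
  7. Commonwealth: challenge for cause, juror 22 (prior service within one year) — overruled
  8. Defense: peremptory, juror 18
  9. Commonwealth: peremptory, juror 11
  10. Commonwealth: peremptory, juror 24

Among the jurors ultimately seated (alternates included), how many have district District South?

Removed: #1, #8, #11, #13, #18, #23, #24.
Seated (11 incl. alternates): #2, #3, #4, #5, #6, #7, #9, #10, #12, #14, #15.
Of those, in District South: #9 → 1.

1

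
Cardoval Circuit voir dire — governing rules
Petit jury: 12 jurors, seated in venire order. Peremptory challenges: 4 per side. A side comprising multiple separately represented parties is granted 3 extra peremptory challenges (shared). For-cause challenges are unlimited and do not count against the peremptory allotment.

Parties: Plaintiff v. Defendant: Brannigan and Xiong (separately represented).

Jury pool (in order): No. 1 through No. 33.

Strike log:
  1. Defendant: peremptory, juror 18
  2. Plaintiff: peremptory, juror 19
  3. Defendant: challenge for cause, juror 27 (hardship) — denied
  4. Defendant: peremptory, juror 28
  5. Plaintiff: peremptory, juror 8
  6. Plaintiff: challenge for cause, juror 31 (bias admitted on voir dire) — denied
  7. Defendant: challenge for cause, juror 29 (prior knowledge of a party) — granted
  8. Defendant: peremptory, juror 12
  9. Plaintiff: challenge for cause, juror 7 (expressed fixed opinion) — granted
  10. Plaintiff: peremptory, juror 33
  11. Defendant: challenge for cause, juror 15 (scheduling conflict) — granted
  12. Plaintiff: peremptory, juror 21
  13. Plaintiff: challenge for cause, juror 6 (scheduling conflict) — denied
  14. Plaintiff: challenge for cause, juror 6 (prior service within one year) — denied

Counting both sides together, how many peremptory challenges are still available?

4

Plaintiff allotment: 4. Defendant allotment: 4 base + 3 multi-party = 7.
Plaintiff peremptories used: #19, #8, #33, #21 — 4 (for-cause on #31, #7, #6, #6 don't count).
Defendant peremptories used: #18, #28, #12 — 3 (for-cause on #27, #29, #15 don't count).
Remaining: (4 − 4) + (7 − 3) = 4.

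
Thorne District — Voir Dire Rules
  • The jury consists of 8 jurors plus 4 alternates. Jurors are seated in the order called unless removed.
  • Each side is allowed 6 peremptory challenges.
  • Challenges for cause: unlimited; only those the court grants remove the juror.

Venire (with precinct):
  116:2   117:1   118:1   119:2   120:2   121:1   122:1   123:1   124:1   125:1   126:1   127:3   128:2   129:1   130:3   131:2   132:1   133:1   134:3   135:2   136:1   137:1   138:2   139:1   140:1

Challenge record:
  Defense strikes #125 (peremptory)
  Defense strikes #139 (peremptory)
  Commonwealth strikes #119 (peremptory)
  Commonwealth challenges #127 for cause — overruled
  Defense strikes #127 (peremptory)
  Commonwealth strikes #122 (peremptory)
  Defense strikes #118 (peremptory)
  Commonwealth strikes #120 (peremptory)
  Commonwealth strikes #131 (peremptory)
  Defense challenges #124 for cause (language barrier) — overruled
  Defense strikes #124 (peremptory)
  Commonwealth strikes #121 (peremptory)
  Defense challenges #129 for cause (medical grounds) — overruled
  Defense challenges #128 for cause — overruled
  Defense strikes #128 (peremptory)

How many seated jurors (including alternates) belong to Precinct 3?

2

Removed: #118, #119, #120, #121, #122, #124, #125, #127, #128, #131, #139.
Seated (12 incl. alternates): #116, #117, #123, #126, #129, #130, #132, #133, #134, #135, #136, #137.
Of those, in Precinct 3: #130, #134 → 2.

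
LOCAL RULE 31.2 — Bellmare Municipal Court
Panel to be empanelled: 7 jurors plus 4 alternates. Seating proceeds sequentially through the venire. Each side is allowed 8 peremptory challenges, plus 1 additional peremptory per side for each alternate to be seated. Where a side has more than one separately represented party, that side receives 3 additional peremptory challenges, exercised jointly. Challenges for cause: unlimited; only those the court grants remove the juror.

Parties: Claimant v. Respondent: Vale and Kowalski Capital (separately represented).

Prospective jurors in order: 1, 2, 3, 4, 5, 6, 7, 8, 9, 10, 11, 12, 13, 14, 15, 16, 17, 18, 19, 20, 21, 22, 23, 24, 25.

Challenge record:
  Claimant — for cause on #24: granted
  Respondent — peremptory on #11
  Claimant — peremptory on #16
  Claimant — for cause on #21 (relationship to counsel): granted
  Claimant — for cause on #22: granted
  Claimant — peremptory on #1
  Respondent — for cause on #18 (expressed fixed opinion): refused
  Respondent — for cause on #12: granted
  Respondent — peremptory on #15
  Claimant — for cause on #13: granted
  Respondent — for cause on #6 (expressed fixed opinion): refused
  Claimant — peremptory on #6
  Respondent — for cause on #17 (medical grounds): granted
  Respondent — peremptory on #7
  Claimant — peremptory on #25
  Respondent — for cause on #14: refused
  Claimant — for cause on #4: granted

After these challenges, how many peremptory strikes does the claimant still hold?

Claimant allotment: 8 base + 1 × 4 alternates = 12.
Claimant peremptories used: #16, #1, #6, #25 — 4 (for-cause on #24, #21, #22, #13, #4 don't count).
Remaining: 12 − 4 = 8.

8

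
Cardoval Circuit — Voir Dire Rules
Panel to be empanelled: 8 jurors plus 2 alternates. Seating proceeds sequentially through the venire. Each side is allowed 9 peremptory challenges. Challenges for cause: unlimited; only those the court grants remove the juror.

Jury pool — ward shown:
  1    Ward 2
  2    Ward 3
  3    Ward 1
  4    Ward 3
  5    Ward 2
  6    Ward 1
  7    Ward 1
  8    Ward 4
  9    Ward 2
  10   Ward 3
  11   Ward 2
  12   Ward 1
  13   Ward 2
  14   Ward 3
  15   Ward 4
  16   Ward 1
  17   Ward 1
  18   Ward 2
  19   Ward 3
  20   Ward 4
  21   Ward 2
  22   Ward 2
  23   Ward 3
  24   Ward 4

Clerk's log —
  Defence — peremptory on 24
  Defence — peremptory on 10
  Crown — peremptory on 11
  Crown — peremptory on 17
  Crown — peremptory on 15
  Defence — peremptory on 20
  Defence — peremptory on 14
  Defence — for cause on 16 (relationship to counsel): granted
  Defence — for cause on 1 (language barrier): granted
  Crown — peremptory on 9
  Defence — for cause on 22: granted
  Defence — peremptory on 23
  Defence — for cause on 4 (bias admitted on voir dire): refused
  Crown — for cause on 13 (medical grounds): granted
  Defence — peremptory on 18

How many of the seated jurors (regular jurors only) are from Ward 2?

Removed: #1, #9, #10, #11, #13, #14, #15, #16, #17, #18, #20, #22, #23, #24.
Seated jurors 1–8: #2, #3, #4, #5, #6, #7, #8, #12 (alternates #19, #21 not counted).
Of those, in Ward 2: #5 → 1.

1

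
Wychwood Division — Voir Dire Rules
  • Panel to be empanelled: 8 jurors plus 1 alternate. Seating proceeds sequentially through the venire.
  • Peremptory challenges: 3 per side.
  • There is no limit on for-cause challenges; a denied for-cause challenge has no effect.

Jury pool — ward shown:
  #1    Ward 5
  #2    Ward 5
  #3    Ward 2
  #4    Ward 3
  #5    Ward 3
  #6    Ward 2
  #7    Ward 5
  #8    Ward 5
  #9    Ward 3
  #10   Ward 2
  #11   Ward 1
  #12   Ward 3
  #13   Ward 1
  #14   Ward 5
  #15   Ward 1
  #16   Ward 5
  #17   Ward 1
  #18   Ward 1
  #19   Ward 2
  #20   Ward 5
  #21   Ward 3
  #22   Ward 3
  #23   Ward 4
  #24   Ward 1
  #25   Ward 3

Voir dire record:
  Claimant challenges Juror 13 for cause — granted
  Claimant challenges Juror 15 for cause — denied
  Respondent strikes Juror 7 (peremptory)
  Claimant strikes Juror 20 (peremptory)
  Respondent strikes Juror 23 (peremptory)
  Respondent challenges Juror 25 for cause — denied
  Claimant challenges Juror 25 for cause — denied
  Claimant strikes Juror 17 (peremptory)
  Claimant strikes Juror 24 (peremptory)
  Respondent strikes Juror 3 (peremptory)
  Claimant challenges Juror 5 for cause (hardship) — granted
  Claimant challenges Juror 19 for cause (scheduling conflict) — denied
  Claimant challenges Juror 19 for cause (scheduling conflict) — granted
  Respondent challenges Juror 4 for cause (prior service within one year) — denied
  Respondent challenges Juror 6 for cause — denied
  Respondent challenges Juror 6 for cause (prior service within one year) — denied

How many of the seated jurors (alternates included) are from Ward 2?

Removed: #3, #5, #7, #13, #17, #19, #20, #23, #24.
Seated (9 incl. alternates): #1, #2, #4, #6, #8, #9, #10, #11, #12.
Of those, in Ward 2: #6, #10 → 2.

2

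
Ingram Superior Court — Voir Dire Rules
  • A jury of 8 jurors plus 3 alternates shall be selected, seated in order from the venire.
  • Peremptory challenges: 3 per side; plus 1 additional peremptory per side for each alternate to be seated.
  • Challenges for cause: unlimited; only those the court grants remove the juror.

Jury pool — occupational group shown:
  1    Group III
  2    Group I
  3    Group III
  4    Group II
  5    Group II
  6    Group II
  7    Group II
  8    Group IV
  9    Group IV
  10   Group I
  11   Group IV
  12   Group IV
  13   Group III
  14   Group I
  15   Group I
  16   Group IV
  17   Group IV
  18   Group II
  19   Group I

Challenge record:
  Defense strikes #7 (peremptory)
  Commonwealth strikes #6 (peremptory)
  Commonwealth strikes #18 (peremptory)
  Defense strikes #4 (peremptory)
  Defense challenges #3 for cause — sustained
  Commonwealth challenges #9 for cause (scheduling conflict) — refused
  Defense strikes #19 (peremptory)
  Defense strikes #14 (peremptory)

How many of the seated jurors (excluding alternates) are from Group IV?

4

Removed: #3, #4, #6, #7, #14, #18, #19.
Seated jurors 1–8: #1, #2, #5, #8, #9, #10, #11, #12 (alternates #13, #15, #16 not counted).
Of those, in Group IV: #8, #9, #11, #12 → 4.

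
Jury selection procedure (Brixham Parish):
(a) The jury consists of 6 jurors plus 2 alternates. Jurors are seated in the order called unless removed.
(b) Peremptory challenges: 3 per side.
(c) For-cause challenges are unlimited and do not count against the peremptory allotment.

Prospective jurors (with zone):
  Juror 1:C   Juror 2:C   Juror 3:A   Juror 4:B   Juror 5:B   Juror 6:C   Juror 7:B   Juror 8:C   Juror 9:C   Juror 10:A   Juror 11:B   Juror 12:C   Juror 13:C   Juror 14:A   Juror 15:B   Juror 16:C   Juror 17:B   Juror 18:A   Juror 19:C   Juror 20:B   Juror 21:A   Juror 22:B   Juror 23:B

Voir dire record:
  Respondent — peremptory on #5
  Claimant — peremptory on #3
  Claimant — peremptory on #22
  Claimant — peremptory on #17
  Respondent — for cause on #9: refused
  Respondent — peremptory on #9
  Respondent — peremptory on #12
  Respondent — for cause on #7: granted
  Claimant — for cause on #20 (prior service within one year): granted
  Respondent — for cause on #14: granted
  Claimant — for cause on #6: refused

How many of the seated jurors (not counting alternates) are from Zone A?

1

Removed: #3, #5, #7, #9, #12, #14, #17, #20, #22.
Seated jurors 1–6: #1, #2, #4, #6, #8, #10 (alternates #11, #13 not counted).
Of those, in Zone A: #10 → 1.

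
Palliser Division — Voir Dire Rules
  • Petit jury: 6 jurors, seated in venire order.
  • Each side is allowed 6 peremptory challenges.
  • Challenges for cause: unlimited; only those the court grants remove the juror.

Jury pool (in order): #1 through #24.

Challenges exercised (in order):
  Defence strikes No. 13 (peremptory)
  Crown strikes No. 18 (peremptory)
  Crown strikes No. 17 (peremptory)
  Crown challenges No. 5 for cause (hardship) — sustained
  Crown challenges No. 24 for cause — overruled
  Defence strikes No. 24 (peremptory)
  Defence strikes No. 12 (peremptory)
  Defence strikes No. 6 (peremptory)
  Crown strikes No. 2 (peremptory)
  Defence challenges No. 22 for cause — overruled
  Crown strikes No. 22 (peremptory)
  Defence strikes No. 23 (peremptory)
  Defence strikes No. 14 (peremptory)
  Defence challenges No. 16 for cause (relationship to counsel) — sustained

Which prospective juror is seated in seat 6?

9

Removed: #2, #5, #6, #12, #13, #14, #16, #17, #18, #22, #23, #24.
Filling seats in venire order through position 6: #1, #3, #4, #7, #8, #9.
So seat 6 is #9.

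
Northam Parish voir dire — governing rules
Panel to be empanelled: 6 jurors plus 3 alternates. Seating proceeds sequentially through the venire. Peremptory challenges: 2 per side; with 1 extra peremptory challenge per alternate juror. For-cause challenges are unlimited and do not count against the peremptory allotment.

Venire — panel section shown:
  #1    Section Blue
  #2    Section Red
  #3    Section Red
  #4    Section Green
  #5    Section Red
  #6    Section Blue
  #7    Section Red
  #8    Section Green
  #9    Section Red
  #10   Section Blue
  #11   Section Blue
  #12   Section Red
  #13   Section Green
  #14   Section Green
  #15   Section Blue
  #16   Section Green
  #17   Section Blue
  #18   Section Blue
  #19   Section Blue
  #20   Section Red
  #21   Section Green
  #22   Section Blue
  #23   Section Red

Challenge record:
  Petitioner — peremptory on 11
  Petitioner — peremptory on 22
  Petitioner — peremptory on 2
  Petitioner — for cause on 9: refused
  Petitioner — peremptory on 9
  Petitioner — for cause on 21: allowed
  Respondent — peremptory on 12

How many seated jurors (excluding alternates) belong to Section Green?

Removed: #2, #9, #11, #12, #21, #22.
Seated jurors 1–6: #1, #3, #4, #5, #6, #7 (alternates #8, #10, #13 not counted).
Of those, in Section Green: #4 → 1.

1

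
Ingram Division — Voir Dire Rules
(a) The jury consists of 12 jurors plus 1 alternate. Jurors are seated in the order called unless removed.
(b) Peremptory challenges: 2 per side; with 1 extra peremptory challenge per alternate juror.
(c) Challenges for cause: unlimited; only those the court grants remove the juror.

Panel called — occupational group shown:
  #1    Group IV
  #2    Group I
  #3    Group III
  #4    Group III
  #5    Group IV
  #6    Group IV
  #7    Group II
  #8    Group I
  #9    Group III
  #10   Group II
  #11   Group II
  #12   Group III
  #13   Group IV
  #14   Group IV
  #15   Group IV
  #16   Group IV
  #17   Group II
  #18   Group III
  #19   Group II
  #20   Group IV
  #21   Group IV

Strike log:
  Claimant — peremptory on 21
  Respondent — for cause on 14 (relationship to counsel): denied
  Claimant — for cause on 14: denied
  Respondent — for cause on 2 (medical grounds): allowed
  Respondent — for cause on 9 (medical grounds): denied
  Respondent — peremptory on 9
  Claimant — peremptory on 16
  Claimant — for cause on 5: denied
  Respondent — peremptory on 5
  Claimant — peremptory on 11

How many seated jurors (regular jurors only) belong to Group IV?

Removed: #2, #5, #9, #11, #16, #21.
Seated jurors 1–12: #1, #3, #4, #6, #7, #8, #10, #12, #13, #14, #15, #17 (alternates #18 not counted).
Of those, in Group IV: #1, #6, #13, #14, #15 → 5.

5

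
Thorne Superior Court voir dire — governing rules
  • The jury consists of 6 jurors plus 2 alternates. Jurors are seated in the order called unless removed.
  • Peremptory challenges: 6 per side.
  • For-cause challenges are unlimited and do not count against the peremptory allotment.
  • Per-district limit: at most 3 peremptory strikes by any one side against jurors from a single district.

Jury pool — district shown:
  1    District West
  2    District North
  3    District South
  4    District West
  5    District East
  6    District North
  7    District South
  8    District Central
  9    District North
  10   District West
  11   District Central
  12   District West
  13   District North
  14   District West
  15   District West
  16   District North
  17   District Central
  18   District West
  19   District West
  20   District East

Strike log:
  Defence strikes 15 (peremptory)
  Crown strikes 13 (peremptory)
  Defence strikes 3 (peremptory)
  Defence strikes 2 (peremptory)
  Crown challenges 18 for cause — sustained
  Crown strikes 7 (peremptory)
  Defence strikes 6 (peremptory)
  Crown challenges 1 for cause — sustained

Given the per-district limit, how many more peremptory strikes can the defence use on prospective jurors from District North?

Defence peremptories so far: #15, #3, #2, #6 — 4 of 6 used, 2 left overall.
Against District North: #2, #6 — 2 used; per-district cap 3 leaves 1.
Binding limit: min(2, 1) = 1.

1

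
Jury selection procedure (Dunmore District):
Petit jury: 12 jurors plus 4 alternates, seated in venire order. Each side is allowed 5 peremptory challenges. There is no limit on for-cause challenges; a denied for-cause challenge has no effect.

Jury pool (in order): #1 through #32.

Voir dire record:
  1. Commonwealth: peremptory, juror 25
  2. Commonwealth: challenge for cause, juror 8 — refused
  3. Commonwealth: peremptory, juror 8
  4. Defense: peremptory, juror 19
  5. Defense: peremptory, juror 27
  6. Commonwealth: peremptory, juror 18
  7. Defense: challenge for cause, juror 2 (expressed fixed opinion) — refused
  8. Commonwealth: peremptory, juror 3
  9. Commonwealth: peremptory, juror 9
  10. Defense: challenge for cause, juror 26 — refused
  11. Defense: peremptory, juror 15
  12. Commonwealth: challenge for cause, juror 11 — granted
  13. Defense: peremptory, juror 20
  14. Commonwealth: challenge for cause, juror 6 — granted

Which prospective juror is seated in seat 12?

Removed: #3, #6, #8, #9, #11, #15, #18, #19, #20, #25, #27. (#2, #26 stay — for-cause denied.)
Filling seats in venire order through position 12: #1, #2, #4, #5, #7, #10, #12, #13, #14, #16, #17, #21.
So seat 12 is #21.

21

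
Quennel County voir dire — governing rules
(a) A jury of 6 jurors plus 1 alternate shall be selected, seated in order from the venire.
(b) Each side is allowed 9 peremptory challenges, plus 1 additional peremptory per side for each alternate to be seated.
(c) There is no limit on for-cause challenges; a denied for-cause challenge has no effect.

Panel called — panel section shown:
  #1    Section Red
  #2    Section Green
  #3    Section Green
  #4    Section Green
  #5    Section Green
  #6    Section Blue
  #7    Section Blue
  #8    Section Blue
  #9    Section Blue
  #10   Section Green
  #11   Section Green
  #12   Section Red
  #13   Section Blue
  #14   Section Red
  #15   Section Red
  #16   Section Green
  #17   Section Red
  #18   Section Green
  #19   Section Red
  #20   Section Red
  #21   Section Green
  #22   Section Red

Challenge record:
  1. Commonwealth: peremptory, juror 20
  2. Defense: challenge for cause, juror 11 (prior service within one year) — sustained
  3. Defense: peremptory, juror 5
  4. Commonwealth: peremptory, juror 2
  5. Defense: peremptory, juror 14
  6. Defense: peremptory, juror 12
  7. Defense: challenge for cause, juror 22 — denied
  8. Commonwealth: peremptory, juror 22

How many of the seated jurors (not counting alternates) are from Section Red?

1

Removed: #2, #5, #11, #12, #14, #20, #22.
Seated jurors 1–6: #1, #3, #4, #6, #7, #8 (alternates #9 not counted).
Of those, in Section Red: #1 → 1.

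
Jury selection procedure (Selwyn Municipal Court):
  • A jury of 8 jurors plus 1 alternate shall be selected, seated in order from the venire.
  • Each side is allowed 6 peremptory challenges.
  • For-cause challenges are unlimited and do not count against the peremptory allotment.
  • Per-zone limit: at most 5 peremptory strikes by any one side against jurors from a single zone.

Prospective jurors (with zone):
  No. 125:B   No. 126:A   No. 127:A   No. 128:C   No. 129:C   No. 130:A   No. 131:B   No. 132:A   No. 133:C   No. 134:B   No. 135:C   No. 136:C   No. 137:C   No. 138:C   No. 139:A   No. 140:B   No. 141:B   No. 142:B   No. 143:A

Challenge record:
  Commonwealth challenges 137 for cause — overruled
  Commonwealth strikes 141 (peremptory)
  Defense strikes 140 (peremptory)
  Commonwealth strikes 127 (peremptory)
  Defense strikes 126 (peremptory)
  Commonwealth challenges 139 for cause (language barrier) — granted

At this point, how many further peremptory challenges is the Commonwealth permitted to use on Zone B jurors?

Commonwealth peremptories so far: #141, #127 — 2 of 6 used, 4 left overall.
Against Zone B: #141 — 1 used; per-zone cap 5 leaves 4.
Binding limit: min(4, 4) = 4.

4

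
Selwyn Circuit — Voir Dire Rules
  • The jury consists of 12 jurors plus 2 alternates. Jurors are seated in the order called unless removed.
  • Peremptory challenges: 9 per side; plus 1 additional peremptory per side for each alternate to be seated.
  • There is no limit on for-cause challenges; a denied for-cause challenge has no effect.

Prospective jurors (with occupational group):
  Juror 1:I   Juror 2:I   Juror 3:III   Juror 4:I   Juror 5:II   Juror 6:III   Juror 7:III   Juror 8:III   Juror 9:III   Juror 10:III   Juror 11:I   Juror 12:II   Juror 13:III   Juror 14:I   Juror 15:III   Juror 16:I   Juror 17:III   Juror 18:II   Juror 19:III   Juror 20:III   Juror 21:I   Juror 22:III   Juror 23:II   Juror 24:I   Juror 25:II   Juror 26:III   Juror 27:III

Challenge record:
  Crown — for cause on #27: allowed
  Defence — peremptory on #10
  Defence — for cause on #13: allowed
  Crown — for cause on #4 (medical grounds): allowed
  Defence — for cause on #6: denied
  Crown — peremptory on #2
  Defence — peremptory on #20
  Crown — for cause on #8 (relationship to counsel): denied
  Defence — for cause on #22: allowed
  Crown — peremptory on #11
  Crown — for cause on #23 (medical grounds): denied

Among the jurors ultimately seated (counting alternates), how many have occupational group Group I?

Removed: #2, #4, #10, #11, #13, #20, #22, #27.
Seated (14 incl. alternates): #1, #3, #5, #6, #7, #8, #9, #12, #14, #15, #16, #17, #18, #19.
Of those, in Group I: #1, #14, #16 → 3.

3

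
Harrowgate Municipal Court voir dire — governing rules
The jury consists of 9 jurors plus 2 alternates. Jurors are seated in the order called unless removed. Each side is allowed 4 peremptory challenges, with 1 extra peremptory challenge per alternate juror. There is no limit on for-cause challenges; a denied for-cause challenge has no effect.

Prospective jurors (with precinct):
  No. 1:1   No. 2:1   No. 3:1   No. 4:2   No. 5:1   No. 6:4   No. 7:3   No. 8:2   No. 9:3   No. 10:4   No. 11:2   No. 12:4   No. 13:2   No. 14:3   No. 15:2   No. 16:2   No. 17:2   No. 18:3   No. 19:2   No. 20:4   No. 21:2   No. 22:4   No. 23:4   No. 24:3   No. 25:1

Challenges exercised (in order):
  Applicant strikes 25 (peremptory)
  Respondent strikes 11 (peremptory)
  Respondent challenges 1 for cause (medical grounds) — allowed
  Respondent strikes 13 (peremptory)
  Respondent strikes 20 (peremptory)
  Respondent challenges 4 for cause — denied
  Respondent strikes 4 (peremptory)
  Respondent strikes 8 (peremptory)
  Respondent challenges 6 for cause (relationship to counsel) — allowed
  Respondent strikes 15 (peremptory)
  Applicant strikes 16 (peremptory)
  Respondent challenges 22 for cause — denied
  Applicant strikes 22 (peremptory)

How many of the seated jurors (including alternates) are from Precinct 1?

3

Removed: #1, #4, #6, #8, #11, #13, #15, #16, #20, #22, #25.
Seated (11 incl. alternates): #2, #3, #5, #7, #9, #10, #12, #14, #17, #18, #19.
Of those, in Precinct 1: #2, #3, #5 → 3.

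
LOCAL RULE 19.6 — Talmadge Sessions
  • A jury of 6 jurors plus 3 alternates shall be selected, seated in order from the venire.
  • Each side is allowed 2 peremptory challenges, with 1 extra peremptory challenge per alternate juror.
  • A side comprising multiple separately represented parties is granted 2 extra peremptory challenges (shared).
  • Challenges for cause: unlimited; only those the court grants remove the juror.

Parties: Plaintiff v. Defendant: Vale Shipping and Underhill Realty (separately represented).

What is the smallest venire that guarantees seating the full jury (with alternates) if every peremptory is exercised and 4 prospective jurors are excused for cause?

Seats to fill: 6 + 3 alternates = 9.
Peremptories — Plaintiff: 2 + 1×3 = 5; Defendant: 2 + 1×3 + 2 = 7; total 12.
For-cause removals: 4.
Minimum venire: 9 + 12 + 4 = 25.

25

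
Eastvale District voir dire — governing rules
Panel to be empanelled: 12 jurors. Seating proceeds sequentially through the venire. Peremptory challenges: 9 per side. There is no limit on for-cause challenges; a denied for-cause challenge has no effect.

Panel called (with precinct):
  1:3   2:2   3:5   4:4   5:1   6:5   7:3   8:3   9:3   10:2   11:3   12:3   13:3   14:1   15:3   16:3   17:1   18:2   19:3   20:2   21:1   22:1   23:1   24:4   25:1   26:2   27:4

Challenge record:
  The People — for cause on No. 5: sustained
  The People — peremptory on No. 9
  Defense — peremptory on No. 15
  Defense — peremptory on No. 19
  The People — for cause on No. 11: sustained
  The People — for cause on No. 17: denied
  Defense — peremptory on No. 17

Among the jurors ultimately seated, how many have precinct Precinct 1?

Removed: #5, #9, #11, #15, #17, #19.
Seated jurors 1–12: #1, #2, #3, #4, #6, #7, #8, #10, #12, #13, #14, #16.
Of those, in Precinct 1: #14 → 1.

1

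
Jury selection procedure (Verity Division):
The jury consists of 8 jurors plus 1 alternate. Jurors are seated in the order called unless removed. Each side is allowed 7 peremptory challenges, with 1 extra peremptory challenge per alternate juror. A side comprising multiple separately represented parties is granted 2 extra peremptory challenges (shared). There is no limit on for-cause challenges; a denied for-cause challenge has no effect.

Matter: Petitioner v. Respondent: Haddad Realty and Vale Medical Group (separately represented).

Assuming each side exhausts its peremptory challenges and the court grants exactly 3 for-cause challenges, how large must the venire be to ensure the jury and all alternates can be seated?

Seats to fill: 8 + 1 alternates = 9.
Peremptories — Petitioner: 7 + 1×1 = 8; Respondent: 7 + 1×1 + 2 = 10; total 18.
For-cause removals: 3.
Minimum venire: 9 + 18 + 3 = 30.

30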